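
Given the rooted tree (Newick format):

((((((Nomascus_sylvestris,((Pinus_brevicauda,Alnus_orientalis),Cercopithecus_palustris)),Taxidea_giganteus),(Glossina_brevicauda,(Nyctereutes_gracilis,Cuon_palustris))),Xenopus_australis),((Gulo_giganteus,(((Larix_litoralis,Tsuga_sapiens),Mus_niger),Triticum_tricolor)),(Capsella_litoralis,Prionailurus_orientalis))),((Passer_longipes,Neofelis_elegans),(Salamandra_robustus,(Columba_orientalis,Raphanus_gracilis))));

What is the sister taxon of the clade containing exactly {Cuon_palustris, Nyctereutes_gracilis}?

Glossina_brevicauda

The clade containing exactly {Cuon_palustris, Nyctereutes_gracilis} attaches to the tree at the node subtending (Glossina_brevicauda,(Nyctereutes_gracilis,Cuon_palustris)).
The other lineage descending from that same node — the sister group — is the single tip Glossina_brevicauda.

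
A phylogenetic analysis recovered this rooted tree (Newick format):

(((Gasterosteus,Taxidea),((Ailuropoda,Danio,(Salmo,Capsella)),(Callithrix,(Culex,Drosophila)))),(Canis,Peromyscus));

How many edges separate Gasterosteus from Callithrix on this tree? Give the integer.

The MRCA of Gasterosteus and Callithrix is the node subtending ((Gasterosteus,Taxidea),((Ailuropoda,Danio,(Salmo,Capsella)),(Callithrix,(Culex,Drosophila)))).
From Gasterosteus up to that node: 2 branches. From Callithrix up to the same node: 3 branches. Total: 2 + 3 = 5.

5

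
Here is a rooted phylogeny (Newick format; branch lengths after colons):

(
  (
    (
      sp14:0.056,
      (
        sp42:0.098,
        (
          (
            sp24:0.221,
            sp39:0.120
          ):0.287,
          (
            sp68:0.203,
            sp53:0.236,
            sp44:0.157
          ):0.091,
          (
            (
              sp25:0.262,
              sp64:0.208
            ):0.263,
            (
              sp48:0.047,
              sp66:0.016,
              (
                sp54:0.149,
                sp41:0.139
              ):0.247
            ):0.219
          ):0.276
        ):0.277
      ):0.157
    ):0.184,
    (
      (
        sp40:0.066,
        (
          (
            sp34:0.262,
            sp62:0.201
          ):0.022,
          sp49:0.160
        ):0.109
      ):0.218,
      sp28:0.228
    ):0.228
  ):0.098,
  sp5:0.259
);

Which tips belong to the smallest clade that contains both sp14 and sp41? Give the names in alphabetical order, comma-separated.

sp14, sp24, sp25, sp39, sp41, sp42, sp44, sp48, sp53, sp54, sp64, sp66, sp68

Tracing sp14: it sits inside (sp14,(sp42,((sp24,sp39),(sp68,sp53,sp44),((sp25,sp64),(sp48,sp66,(sp54,sp41)))))).
Tracing sp41: it sits inside (sp54,sp41).
The smallest clade enclosing both is (sp14,(sp42,((sp24,sp39),(sp68,sp53,sp44),((sp25,sp64),(sp48,sp66,(sp54,sp41)))))); the answer is its 13 terminal taxa in alphabetical order.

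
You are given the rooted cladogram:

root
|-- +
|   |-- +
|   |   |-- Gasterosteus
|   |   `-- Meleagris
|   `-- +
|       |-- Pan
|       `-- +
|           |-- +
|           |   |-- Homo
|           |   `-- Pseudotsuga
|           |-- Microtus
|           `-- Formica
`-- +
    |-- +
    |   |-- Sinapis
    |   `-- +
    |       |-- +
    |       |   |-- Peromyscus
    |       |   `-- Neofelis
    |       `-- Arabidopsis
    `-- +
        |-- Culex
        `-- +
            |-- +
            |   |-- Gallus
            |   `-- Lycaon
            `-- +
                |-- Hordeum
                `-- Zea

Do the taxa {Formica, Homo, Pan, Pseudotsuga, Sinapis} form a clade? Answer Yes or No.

No

The MRCA of the listed taxa is the root, so the smallest clade containing them is the whole tree.
That clade also contains Arabidopsis, Culex, Gallus, Gasterosteus, Hordeum, Lycaon, Meleagris, Microtus, Neofelis, Peromyscus, Zea, which are not in the proposed group, so the group is not monophyletic.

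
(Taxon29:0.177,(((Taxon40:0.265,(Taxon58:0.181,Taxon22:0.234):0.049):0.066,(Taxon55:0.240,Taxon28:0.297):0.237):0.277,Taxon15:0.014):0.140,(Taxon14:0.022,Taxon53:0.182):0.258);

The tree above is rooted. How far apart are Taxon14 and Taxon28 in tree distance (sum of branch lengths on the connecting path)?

1.231

The path runs Taxon14 → … → MRCA → … → Taxon28; the MRCA is the root of the tree.
Branch lengths along that path: 0.022 + 0.258 + 0.140 + 0.277 + 0.237 + 0.297 = 1.231.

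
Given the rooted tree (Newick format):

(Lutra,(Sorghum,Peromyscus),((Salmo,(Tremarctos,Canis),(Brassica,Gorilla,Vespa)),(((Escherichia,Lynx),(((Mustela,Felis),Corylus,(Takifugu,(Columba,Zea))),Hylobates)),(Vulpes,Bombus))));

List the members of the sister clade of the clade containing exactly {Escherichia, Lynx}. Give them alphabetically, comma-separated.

Columba, Corylus, Felis, Hylobates, Mustela, Takifugu, Zea

The clade containing exactly {Escherichia, Lynx} attaches to the tree at the node subtending ((Escherichia,Lynx),(((Mustela,Felis),Corylus,(Takifugu,(Columba,Zea))),Hylobates)).
The other lineage descending from that same node — the sister group — is (((Mustela,Felis),Corylus,(Takifugu,(Columba,Zea))),Hylobates); its 7 tips in alphabetical order are the answer.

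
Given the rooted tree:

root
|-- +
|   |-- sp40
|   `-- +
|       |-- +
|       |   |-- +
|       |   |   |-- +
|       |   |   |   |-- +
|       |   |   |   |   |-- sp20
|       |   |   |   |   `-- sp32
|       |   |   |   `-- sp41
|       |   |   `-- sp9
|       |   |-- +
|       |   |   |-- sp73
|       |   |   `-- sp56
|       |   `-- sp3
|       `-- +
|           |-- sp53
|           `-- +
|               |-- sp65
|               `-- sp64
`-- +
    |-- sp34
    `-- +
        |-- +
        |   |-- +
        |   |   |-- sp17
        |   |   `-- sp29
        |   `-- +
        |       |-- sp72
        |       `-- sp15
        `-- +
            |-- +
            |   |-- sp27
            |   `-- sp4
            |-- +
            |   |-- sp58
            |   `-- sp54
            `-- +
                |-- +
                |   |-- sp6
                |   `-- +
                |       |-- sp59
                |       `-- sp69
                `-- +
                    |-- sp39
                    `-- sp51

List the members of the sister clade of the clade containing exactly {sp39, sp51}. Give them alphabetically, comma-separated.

The clade containing exactly {sp39, sp51} attaches to the tree at the node subtending ((sp6,(sp59,sp69)),(sp39,sp51)).
The other lineage descending from that same node — the sister group — is (sp6,(sp59,sp69)); its 3 tips in alphabetical order are the answer.

sp59, sp6, sp69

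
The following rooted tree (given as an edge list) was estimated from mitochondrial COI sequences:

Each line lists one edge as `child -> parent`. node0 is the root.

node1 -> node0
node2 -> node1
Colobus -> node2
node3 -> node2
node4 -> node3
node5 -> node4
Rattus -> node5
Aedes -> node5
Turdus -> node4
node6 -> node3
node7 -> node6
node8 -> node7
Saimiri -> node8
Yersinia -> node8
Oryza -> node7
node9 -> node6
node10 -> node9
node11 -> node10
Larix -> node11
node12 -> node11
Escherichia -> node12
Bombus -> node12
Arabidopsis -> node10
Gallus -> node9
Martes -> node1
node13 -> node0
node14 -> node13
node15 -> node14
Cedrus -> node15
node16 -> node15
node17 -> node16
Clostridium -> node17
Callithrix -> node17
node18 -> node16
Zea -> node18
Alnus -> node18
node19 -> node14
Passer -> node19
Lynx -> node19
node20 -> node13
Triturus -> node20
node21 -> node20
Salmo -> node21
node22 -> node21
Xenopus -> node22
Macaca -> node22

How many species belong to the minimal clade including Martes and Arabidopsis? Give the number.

13

The MRCA of Martes and Arabidopsis is the node subtending ((Colobus,(((Rattus,Aedes),Turdus),(((Saimiri,Yersinia),Oryza),(((Larix,(Escherichia,Bombus)),Arabidopsis),Gallus)))),Martes).
That clade contains 13 terminal taxa: Aedes, Arabidopsis, Bombus, Colobus, Escherichia, Gallus, Larix, Martes, Oryza, Rattus, Saimiri, Turdus, Yersinia.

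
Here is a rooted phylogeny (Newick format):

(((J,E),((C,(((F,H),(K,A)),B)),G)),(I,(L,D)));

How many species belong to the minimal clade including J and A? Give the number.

The MRCA of J and A is the node subtending ((J,E),((C,(((F,H),(K,A)),B)),G)).
That clade contains 9 terminal taxa: A, B, C, E, F, G, H, J, K.

9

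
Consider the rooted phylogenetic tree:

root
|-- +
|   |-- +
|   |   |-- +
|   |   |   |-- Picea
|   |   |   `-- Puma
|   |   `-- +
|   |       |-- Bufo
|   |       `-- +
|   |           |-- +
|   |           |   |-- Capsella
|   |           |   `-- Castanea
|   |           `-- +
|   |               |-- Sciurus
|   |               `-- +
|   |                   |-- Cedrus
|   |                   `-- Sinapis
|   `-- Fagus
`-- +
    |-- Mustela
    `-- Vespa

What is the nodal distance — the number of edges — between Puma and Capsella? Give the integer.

The MRCA of Puma and Capsella is the node subtending ((Picea,Puma),(Bufo,((Capsella,Castanea),(Sciurus,(Cedrus,Sinapis))))).
From Puma up to that node: 2 branches. From Capsella up to the same node: 4 branches. Total: 2 + 4 = 6.

6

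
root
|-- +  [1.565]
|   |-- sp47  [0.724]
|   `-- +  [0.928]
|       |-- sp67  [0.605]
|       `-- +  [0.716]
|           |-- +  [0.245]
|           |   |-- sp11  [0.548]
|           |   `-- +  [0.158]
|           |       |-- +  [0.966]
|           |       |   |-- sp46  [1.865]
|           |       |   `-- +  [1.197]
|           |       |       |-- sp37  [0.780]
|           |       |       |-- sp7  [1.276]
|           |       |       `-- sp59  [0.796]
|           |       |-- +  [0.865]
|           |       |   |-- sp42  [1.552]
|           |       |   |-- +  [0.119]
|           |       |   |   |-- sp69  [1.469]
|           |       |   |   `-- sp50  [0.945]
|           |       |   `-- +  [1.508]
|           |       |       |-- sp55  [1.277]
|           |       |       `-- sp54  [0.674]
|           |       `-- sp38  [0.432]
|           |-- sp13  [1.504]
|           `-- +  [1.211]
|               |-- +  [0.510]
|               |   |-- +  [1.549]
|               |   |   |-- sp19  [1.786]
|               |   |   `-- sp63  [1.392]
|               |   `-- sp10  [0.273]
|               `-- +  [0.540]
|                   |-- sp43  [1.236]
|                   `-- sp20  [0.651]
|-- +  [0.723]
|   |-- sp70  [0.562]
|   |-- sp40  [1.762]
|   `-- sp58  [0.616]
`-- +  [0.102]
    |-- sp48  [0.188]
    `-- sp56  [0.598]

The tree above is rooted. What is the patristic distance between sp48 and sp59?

The path runs sp48 → … → MRCA → … → sp59; the MRCA is the root of the tree.
Branch lengths along that path: 0.188 + 0.102 + 1.565 + 0.928 + 0.716 + 0.245 + 0.158 + 0.966 + 1.197 + 0.796 = 6.861.

6.861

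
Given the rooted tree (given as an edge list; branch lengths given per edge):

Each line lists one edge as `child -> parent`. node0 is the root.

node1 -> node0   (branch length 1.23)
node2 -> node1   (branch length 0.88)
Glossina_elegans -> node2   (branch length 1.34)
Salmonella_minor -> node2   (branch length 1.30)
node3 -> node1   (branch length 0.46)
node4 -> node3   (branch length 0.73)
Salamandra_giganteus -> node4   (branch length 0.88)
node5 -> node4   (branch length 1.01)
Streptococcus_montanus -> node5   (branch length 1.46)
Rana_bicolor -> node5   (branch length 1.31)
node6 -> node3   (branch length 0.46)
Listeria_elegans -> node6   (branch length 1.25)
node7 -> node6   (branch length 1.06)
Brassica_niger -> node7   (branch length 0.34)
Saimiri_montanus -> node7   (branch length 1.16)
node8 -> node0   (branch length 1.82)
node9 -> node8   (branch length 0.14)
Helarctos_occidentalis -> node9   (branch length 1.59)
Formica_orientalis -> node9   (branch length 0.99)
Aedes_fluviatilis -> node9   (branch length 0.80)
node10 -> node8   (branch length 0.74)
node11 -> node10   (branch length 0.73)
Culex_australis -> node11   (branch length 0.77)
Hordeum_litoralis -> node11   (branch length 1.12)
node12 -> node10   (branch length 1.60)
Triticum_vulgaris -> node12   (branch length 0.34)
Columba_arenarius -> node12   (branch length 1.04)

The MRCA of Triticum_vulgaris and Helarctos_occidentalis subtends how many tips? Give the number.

The MRCA of Triticum_vulgaris and Helarctos_occidentalis is the node subtending ((Helarctos_occidentalis,Formica_orientalis,Aedes_fluviatilis),((Culex_australis,Hordeum_litoralis),(Triticum_vulgaris,Columba_arenarius))).
That clade contains 7 terminal taxa: Aedes_fluviatilis, Columba_arenarius, Culex_australis, Formica_orientalis, Helarctos_occidentalis, Hordeum_litoralis, Triticum_vulgaris.

7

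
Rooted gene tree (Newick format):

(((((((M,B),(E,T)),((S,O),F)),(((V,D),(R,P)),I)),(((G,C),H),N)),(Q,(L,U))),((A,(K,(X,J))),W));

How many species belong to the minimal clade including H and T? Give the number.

16

The MRCA of H and T is the node subtending (((((M,B),(E,T)),((S,O),F)),(((V,D),(R,P)),I)),(((G,C),H),N)).
That clade contains 16 terminal taxa: B, C, D, E, F, G, H, I, M, N, O, P, R, S, T, V.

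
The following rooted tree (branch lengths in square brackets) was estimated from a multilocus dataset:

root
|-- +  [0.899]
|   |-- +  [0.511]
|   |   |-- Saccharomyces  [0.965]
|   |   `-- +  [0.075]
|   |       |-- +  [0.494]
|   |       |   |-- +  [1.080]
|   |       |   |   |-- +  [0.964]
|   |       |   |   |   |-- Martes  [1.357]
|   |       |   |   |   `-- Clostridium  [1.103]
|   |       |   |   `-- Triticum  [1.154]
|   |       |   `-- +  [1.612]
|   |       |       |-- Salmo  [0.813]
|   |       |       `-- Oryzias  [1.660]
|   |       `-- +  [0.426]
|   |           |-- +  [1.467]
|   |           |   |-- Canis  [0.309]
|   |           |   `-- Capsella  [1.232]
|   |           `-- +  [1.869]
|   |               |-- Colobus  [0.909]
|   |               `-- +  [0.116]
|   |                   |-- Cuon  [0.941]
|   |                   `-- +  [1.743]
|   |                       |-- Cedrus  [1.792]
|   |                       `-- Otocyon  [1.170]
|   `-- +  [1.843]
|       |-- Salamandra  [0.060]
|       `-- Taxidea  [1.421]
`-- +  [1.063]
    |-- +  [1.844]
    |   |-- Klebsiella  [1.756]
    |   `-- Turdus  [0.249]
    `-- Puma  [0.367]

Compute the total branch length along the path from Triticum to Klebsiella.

8.876

The path runs Triticum → … → MRCA → … → Klebsiella; the MRCA is the root of the tree.
Branch lengths along that path: 1.154 + 1.080 + 0.494 + 0.075 + 0.511 + 0.899 + 1.063 + 1.844 + 1.756 = 8.876.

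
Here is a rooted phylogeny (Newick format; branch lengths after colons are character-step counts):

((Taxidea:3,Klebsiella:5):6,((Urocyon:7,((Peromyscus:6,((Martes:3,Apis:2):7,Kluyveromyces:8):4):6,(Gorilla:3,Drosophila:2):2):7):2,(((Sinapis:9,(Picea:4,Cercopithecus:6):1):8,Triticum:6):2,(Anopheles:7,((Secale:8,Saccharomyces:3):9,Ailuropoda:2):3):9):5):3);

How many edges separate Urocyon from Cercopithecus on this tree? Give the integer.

7

The MRCA of Urocyon and Cercopithecus is the node subtending ((Urocyon,((Peromyscus,((Martes,Apis),Kluyveromyces)),(Gorilla,Drosophila))),(((Sinapis,(Picea,Cercopithecus)),Triticum),(Anopheles,((Secale,Saccharomyces),Ailuropoda)))).
From Urocyon up to that node: 2 branches. From Cercopithecus up to the same node: 5 branches. Total: 2 + 5 = 7.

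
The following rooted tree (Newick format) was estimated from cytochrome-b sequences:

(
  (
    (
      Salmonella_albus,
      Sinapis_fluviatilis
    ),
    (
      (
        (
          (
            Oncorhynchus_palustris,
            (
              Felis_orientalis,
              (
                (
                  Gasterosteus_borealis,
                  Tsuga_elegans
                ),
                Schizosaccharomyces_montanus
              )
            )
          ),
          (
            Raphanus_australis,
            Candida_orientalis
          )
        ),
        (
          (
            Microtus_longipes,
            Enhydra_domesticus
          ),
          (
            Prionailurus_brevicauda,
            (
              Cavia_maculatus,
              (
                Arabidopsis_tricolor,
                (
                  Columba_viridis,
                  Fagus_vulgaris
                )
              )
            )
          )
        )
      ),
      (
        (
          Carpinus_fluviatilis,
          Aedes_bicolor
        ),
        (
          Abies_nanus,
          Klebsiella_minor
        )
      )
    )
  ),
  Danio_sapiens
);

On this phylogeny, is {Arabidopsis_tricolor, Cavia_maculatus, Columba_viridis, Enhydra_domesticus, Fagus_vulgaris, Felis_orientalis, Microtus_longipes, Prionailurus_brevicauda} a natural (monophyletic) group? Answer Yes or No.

The MRCA of the listed taxa subtends (((Oncorhynchus_palustris,(Felis_orientalis,((Gasterosteus_borealis,Tsuga_elegans),Schizosaccharomyces_montanus))),(Raphanus_australis,Candida_orientalis)),((Microtus_longipes,Enhydra_domesticus),(Prionailurus_brevicauda,(Cavia_maculatus,(Arabidopsis_tricolor,(Columba_viridis,Fagus_vulgaris)))))).
That clade also contains Candida_orientalis, Gasterosteus_borealis, Oncorhynchus_palustris, Raphanus_australis, Schizosaccharomyces_montanus, Tsuga_elegans, which are not in the proposed group, so the group is not monophyletic.

No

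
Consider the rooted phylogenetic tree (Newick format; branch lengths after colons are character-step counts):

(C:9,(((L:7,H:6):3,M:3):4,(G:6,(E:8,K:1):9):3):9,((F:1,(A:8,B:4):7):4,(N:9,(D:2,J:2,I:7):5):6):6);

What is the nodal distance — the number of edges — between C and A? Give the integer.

The MRCA of C and A is the root of the tree.
From C up to that node: 1 branch. From A up to the same node: 4 branches. Total: 1 + 4 = 5.

5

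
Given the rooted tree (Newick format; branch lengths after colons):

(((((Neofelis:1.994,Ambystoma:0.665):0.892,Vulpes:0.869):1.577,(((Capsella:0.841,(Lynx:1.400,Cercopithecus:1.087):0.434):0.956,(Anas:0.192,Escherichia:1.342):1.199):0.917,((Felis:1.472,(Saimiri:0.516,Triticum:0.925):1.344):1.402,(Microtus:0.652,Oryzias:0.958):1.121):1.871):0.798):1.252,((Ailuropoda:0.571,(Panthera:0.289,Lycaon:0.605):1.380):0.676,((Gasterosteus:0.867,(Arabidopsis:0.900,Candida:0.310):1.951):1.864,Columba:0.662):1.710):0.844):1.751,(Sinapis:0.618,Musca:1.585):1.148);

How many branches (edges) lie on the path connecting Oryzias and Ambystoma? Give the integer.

7

The MRCA of Oryzias and Ambystoma is the node subtending (((Neofelis,Ambystoma),Vulpes),(((Capsella,(Lynx,Cercopithecus)),(Anas,Escherichia)),((Felis,(Saimiri,Triticum)),(Microtus,Oryzias)))).
From Oryzias up to that node: 4 branches. From Ambystoma up to the same node: 3 branches. Total: 4 + 3 = 7.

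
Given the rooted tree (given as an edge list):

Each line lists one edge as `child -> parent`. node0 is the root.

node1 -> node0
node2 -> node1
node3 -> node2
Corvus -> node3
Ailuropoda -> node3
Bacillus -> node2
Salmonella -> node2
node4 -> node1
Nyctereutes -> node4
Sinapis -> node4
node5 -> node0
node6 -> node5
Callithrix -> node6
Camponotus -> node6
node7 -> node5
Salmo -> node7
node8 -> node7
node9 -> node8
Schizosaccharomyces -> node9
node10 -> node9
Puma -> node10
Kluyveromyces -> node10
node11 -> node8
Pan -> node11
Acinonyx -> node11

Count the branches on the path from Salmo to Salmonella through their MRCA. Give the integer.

6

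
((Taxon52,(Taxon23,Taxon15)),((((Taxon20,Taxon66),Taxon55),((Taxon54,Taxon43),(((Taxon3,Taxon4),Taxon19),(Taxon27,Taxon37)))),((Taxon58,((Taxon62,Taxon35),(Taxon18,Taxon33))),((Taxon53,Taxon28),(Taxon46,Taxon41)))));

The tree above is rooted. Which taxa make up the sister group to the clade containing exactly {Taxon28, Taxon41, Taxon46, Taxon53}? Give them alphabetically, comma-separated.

The clade containing exactly {Taxon28, Taxon41, Taxon46, Taxon53} attaches to the tree at the node subtending ((Taxon58,((Taxon62,Taxon35),(Taxon18,Taxon33))),((Taxon53,Taxon28),(Taxon46,Taxon41))).
The other lineage descending from that same node — the sister group — is (Taxon58,((Taxon62,Taxon35),(Taxon18,Taxon33))); its 5 tips in alphabetical order are the answer.

Taxon18, Taxon33, Taxon35, Taxon58, Taxon62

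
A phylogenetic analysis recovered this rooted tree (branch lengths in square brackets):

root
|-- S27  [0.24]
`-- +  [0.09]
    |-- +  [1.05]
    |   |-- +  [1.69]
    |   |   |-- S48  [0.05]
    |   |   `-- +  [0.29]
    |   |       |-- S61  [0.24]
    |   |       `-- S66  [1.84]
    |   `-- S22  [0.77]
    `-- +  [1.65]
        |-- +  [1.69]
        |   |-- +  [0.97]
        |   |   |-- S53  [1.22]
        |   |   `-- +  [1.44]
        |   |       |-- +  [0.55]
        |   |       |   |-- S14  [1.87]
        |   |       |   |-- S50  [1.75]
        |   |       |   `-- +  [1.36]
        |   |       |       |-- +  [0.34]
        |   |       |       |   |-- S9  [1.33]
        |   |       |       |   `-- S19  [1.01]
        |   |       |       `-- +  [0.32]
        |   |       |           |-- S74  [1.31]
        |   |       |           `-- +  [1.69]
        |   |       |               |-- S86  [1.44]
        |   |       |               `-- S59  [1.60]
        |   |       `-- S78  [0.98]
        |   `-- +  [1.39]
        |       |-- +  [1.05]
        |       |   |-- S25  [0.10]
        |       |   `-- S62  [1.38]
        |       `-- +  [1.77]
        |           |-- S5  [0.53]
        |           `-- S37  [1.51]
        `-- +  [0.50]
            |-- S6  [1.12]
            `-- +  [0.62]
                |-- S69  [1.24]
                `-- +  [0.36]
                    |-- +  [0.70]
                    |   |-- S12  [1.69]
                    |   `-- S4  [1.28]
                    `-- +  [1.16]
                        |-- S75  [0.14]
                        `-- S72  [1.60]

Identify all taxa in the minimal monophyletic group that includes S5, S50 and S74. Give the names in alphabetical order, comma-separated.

Tracing S5: it sits inside (S5,S37).
Tracing S50: it sits inside (S14,S50,((S9,S19),(S74,(S86,S59)))).
Tracing S74: it sits inside (S74,(S86,S59)).
The smallest clade enclosing all 3 is ((S53,((S14,S50,((S9,S19),(S74,(S86,S59)))),S78)),((S25,S62),(S5,S37))); the answer is its 13 terminal taxa in alphabetical order.

S14, S19, S25, S37, S5, S50, S53, S59, S62, S74, S78, S86, S9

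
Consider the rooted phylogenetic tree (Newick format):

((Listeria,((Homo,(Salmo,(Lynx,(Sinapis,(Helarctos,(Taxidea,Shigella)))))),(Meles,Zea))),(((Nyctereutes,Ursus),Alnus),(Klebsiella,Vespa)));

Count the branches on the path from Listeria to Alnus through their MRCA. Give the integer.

The MRCA of Listeria and Alnus is the root of the tree.
From Listeria up to that node: 2 branches. From Alnus up to the same node: 3 branches. Total: 2 + 3 = 5.

5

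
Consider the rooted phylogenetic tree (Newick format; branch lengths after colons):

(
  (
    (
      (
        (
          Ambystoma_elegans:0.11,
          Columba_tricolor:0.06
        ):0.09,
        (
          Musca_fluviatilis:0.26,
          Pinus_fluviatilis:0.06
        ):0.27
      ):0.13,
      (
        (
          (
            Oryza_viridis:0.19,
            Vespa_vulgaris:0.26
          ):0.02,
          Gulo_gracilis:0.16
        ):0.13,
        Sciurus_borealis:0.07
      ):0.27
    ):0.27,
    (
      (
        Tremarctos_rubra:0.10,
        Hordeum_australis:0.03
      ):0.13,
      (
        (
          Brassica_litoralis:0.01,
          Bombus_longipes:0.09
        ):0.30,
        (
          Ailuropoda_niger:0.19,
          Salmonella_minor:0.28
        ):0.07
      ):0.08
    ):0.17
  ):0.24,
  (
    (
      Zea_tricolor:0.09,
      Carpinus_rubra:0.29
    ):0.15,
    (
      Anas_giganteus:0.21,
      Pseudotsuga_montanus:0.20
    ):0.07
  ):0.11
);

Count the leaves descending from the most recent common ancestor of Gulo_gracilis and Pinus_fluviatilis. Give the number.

8

The MRCA of Gulo_gracilis and Pinus_fluviatilis is the node subtending (((Ambystoma_elegans,Columba_tricolor),(Musca_fluviatilis,Pinus_fluviatilis)),(((Oryza_viridis,Vespa_vulgaris),Gulo_gracilis),Sciurus_borealis)).
That clade contains 8 terminal taxa: Ambystoma_elegans, Columba_tricolor, Gulo_gracilis, Musca_fluviatilis, Oryza_viridis, Pinus_fluviatilis, Sciurus_borealis, Vespa_vulgaris.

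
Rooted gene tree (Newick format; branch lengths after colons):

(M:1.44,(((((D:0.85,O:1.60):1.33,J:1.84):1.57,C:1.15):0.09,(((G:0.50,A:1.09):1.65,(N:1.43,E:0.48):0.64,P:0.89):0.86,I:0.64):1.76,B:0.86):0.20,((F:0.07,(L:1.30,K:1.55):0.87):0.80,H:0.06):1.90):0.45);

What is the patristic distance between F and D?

6.81

The path runs F → … → MRCA → … → D; the MRCA is the node subtending (((((D,O),J),C),(((G,A),(N,E),P),I),B),((F,(L,K)),H)).
Branch lengths along that path: 0.07 + 0.80 + 1.90 + 0.20 + 0.09 + 1.57 + 1.33 + 0.85 = 6.81.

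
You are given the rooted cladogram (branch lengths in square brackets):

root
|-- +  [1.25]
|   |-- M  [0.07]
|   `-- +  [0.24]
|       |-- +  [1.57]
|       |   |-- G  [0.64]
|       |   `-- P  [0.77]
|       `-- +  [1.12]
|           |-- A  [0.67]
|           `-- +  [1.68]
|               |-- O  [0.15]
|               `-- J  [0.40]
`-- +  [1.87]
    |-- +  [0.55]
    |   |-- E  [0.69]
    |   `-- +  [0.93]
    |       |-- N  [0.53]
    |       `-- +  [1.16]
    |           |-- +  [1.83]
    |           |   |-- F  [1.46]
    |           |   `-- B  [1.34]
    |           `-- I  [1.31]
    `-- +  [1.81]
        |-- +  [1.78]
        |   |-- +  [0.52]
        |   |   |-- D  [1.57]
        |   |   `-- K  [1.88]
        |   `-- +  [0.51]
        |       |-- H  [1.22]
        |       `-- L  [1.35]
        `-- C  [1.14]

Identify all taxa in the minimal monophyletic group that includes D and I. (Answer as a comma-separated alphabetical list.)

Tracing D: it sits inside (D,K).
Tracing I: it sits inside ((F,B),I).
The smallest clade enclosing both is ((E,(N,((F,B),I))),(((D,K),(H,L)),C)); the answer is its 10 terminal taxa in alphabetical order.

B, C, D, E, F, H, I, K, L, N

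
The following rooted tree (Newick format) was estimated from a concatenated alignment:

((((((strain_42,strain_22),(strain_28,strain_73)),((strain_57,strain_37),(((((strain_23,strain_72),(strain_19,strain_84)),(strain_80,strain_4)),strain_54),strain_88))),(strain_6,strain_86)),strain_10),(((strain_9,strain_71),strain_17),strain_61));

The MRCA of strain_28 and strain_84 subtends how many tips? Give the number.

The MRCA of strain_28 and strain_84 is the node subtending (((strain_42,strain_22),(strain_28,strain_73)),((strain_57,strain_37),(((((strain_23,strain_72),(strain_19,strain_84)),(strain_80,strain_4)),strain_54),strain_88))).
That clade contains 14 terminal taxa: strain_19, strain_22, strain_23, strain_28, strain_37, strain_4, strain_42, strain_54, strain_57, strain_72, strain_73, strain_80, strain_84, strain_88.

14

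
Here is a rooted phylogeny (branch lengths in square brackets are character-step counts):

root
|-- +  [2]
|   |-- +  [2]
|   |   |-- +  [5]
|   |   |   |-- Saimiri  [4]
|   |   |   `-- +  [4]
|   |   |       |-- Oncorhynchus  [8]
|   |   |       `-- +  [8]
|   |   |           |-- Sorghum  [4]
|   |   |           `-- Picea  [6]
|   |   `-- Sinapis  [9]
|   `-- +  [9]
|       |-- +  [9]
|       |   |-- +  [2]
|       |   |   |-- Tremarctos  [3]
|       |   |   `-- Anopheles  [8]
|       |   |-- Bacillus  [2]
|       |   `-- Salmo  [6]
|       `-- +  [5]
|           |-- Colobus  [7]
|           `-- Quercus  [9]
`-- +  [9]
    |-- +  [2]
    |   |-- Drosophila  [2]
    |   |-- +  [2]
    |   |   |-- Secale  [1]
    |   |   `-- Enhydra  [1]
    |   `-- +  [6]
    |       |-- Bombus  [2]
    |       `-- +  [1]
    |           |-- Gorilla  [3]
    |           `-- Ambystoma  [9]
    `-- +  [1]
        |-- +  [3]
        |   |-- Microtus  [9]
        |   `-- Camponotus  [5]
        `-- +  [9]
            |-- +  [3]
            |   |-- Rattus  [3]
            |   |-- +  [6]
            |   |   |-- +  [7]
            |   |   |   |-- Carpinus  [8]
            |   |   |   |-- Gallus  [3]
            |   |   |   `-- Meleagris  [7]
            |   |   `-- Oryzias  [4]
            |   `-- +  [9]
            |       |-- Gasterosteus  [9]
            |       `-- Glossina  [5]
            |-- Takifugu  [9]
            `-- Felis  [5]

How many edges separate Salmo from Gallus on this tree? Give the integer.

11

The MRCA of Salmo and Gallus is the root of the tree.
From Salmo up to that node: 4 branches. From Gallus up to the same node: 7 branches. Total: 4 + 7 = 11.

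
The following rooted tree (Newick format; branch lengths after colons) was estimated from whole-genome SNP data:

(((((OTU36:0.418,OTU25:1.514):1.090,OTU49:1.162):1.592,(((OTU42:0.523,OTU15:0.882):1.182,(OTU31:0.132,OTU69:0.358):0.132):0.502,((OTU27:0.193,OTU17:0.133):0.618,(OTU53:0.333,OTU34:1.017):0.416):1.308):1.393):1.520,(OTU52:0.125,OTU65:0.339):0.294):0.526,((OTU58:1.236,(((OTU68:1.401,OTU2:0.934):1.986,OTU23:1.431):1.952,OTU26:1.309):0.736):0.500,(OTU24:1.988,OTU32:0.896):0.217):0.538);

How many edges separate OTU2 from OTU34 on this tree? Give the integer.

12

The MRCA of OTU2 and OTU34 is the root of the tree.
From OTU2 up to that node: 6 branches. From OTU34 up to the same node: 6 branches. Total: 6 + 6 = 12.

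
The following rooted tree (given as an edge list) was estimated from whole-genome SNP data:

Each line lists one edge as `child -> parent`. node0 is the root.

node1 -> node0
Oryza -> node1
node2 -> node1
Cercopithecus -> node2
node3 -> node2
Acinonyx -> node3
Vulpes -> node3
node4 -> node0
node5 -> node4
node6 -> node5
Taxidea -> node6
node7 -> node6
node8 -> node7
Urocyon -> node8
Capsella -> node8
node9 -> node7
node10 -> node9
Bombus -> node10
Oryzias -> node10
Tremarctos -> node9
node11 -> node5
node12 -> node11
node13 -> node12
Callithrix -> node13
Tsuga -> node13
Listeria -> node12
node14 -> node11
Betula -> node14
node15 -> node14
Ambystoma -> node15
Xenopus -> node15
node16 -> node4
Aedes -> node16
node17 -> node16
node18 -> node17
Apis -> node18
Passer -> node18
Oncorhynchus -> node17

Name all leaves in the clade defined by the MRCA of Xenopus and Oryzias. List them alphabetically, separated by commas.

Tracing Xenopus: it sits inside (Ambystoma,Xenopus).
Tracing Oryzias: it sits inside (Bombus,Oryzias).
The smallest clade enclosing both is ((Taxidea,((Urocyon,Capsella),((Bombus,Oryzias),Tremarctos))),(((Callithrix,Tsuga),Listeria),(Betula,(Ambystoma,Xenopus)))); the answer is its 12 terminal taxa in alphabetical order.

Ambystoma, Betula, Bombus, Callithrix, Capsella, Listeria, Oryzias, Taxidea, Tremarctos, Tsuga, Urocyon, Xenopus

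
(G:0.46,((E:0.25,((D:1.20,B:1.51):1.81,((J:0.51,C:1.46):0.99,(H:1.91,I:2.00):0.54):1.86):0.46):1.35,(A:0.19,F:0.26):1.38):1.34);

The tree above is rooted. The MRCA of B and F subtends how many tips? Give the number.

The MRCA of B and F is the node subtending ((E,((D,B),((J,C),(H,I)))),(A,F)).
That clade contains 9 terminal taxa: A, B, C, D, E, F, H, I, J.

9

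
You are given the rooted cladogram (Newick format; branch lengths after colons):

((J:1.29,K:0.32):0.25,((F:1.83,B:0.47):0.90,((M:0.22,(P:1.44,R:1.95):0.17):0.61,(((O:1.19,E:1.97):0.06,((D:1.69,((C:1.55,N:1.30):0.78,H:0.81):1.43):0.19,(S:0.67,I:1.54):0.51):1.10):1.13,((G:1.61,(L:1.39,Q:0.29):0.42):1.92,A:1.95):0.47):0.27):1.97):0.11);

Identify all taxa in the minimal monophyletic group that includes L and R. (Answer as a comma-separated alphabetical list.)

A, C, D, E, G, H, I, L, M, N, O, P, Q, R, S

Tracing L: it sits inside (L,Q).
Tracing R: it sits inside (P,R).
The smallest clade enclosing both is ((M,(P,R)),(((O,E),((D,((C,N),H)),(S,I))),((G,(L,Q)),A))); the answer is its 15 terminal taxa in alphabetical order.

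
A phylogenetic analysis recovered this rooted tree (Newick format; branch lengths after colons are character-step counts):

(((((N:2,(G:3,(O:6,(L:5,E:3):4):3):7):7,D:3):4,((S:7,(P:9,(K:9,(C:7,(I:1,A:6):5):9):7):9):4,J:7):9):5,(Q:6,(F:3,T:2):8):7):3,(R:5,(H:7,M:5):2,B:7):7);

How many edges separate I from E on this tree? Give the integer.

The MRCA of I and E is the node subtending (((N,(G,(O,(L,E)))),D),((S,(P,(K,(C,(I,A))))),J)).
From I up to that node: 7 branches. From E up to the same node: 6 branches. Total: 7 + 6 = 13.

13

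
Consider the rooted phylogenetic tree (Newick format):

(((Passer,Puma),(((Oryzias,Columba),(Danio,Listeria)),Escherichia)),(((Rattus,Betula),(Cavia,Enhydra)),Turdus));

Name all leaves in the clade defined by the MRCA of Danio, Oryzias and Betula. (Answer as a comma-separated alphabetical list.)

Betula, Cavia, Columba, Danio, Enhydra, Escherichia, Listeria, Oryzias, Passer, Puma, Rattus, Turdus

Tracing Danio: it sits inside (Danio,Listeria).
Tracing Oryzias: it sits inside (Oryzias,Columba).
Tracing Betula: it sits inside (Rattus,Betula).
The smallest clade enclosing all 3 is the whole tree (their MRCA is the root), so the answer is all 12 tips in alphabetical order.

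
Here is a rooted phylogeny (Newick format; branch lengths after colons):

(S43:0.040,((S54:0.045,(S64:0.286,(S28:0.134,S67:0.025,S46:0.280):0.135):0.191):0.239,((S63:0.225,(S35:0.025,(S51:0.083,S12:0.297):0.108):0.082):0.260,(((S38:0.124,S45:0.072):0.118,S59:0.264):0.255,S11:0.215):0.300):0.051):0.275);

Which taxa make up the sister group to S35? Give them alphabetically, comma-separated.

S35 attaches to the tree at the node subtending (S35,(S51,S12)).
The other lineage descending from that same node — the sister group — is (S51,S12); its 2 tips in alphabetical order are the answer.

S12, S51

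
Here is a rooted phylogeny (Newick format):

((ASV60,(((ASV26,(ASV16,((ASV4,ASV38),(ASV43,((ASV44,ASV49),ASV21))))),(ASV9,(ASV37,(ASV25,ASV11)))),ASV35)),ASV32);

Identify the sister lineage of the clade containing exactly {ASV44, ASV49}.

The clade containing exactly {ASV44, ASV49} attaches to the tree at the node subtending ((ASV44,ASV49),ASV21).
The other lineage descending from that same node — the sister group — is the single tip ASV21.

ASV21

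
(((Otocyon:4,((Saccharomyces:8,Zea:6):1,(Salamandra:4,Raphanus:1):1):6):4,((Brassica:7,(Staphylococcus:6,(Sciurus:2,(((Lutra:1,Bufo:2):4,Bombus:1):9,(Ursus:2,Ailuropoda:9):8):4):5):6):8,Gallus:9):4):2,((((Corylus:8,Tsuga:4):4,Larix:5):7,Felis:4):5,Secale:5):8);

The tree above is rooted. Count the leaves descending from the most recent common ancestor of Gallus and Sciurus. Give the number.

The MRCA of Gallus and Sciurus is the node subtending ((Brassica,(Staphylococcus,(Sciurus,(((Lutra,Bufo),Bombus),(Ursus,Ailuropoda))))),Gallus).
That clade contains 9 terminal taxa: Ailuropoda, Bombus, Brassica, Bufo, Gallus, Lutra, Sciurus, Staphylococcus, Ursus.

9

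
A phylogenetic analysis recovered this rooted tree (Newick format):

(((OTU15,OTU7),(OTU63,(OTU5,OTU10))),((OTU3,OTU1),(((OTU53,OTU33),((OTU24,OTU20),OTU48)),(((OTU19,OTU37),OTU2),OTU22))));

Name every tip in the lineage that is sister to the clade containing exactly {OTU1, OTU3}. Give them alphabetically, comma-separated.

The clade containing exactly {OTU1, OTU3} attaches to the tree at the node subtending ((OTU3,OTU1),(((OTU53,OTU33),((OTU24,OTU20),OTU48)),(((OTU19,OTU37),OTU2),OTU22))).
The other lineage descending from that same node — the sister group — is (((OTU53,OTU33),((OTU24,OTU20),OTU48)),(((OTU19,OTU37),OTU2),OTU22)); its 9 tips in alphabetical order are the answer.

OTU19, OTU2, OTU20, OTU22, OTU24, OTU33, OTU37, OTU48, OTU53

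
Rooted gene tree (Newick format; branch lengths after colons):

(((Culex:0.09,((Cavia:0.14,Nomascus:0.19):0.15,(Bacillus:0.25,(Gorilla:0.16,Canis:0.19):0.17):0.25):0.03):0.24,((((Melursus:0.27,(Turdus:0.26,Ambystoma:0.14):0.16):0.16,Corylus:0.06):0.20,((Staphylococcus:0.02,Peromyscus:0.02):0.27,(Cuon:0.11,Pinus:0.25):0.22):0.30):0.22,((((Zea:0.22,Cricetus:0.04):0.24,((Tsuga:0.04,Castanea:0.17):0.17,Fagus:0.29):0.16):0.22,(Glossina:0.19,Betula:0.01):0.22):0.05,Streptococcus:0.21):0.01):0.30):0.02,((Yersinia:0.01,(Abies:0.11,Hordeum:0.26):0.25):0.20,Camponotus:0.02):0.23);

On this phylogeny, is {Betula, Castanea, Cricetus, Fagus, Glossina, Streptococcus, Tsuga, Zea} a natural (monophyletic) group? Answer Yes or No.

The most recent common ancestor of these taxa subtends ((((Zea,Cricetus),((Tsuga,Castanea),Fagus)),(Glossina,Betula)),Streptococcus).
That clade has exactly 8 tips — every listed taxon and nothing else — so the group is monophyletic.

Yes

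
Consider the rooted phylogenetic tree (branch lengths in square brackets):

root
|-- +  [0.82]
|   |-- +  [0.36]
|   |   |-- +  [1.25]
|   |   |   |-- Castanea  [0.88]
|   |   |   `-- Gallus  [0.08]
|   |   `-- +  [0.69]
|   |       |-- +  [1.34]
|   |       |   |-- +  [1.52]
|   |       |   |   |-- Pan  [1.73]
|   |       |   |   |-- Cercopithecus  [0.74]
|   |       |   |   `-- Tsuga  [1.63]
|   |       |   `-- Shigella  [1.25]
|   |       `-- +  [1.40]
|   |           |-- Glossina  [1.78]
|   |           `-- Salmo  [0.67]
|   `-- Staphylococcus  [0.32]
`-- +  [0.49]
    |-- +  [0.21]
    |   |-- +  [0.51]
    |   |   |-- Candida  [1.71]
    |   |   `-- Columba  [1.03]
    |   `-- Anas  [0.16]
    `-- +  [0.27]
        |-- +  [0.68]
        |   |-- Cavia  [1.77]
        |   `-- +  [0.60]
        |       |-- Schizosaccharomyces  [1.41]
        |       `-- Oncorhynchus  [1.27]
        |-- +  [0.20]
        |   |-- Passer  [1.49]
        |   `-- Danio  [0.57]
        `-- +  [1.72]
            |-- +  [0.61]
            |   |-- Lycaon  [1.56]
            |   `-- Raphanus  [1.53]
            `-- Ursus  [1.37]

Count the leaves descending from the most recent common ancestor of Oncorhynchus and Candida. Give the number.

11

The MRCA of Oncorhynchus and Candida is the node subtending (((Candida,Columba),Anas),((Cavia,(Schizosaccharomyces,Oncorhynchus)),(Passer,Danio),((Lycaon,Raphanus),Ursus))).
That clade contains 11 terminal taxa: Anas, Candida, Cavia, Columba, Danio, Lycaon, Oncorhynchus, Passer, Raphanus, Schizosaccharomyces, Ursus.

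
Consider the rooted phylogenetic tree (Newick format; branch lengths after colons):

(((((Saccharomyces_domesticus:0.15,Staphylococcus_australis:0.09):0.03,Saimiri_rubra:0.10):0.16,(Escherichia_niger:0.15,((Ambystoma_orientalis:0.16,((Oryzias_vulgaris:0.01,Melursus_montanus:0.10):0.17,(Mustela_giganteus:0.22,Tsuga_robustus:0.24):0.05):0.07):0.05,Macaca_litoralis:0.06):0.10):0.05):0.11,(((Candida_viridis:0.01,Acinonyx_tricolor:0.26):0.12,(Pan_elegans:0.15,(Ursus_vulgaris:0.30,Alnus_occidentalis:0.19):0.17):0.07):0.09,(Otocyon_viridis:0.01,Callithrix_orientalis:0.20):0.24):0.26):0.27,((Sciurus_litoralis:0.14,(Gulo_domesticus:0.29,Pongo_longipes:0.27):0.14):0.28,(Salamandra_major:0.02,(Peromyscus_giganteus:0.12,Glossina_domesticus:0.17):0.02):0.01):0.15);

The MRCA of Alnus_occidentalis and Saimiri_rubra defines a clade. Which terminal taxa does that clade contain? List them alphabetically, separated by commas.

Acinonyx_tricolor, Alnus_occidentalis, Ambystoma_orientalis, Callithrix_orientalis, Candida_viridis, Escherichia_niger, Macaca_litoralis, Melursus_montanus, Mustela_giganteus, Oryzias_vulgaris, Otocyon_viridis, Pan_elegans, Saccharomyces_domesticus, Saimiri_rubra, Staphylococcus_australis, Tsuga_robustus, Ursus_vulgaris

Tracing Alnus_occidentalis: it sits inside (Ursus_vulgaris,Alnus_occidentalis).
Tracing Saimiri_rubra: it sits inside ((Saccharomyces_domesticus,Staphylococcus_australis),Saimiri_rubra).
The smallest clade enclosing both is ((((Saccharomyces_domesticus,Staphylococcus_australis),Saimiri_rubra),(Escherichia_niger,((Ambystoma_orientalis,((Oryzias_vulgaris,Melursus_montanus),(Mustela_giganteus,Tsuga_robustus))),Macaca_litoralis))),(((Candida_viridis,Acinonyx_tricolor),(Pan_elegans,(Ursus_vulgaris,Alnus_occidentalis))),(Otocyon_viridis,Callithrix_orientalis))); the answer is its 17 terminal taxa in alphabetical order.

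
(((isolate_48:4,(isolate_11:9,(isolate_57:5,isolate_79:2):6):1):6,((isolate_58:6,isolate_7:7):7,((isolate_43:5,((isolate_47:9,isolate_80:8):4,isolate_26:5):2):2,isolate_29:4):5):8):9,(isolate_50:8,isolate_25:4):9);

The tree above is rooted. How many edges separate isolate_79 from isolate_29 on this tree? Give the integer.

7

The MRCA of isolate_79 and isolate_29 is the node subtending ((isolate_48,(isolate_11,(isolate_57,isolate_79))),((isolate_58,isolate_7),((isolate_43,((isolate_47,isolate_80),isolate_26)),isolate_29))).
From isolate_79 up to that node: 4 branches. From isolate_29 up to the same node: 3 branches. Total: 4 + 3 = 7.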